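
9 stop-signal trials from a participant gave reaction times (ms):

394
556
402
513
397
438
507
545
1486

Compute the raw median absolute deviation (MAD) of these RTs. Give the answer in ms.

69 ms

Sorted: 394, 397, 402, 438, 507, 513, 545, 556, 1486 → median = 507
|x − 507|: 113, 49, 105, 6, 110, 69, 0, 38, 979
Sorted deviations: 0, 6, 38, 49, 69, 105, 110, 113, 979 → MAD = 69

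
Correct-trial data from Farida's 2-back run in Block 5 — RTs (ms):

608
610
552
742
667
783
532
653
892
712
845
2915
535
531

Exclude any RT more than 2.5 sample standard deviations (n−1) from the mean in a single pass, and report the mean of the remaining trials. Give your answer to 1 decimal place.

n = 14, ΣRT = 11577, M = 826.929
Σ(x−M)² = 4873134.93; s = √(4873134.93/13) = 612.255
Cutoffs: 826.929 ± 2.5·612.255 → [-703.7, 2357.6]
Outside: 2915 → excluded.
Retained (n=13): Σ = 8662, mean = 8662/13 = 666.308

666.3 ms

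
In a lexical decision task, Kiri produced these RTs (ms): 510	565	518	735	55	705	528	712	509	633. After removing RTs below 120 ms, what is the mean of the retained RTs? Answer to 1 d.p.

601.7 ms

Excluded: 55
Retained (n=9): Σ = 5415
Mean = 5415/9 = 601.6667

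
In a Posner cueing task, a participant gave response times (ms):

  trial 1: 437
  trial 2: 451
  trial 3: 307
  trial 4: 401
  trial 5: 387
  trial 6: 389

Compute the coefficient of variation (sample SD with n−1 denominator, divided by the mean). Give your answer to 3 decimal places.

0.128

n = 6, Σ = 2372, M = 395.3333
Σ(x−M)² = 12779.333; s = √(12779.333/5) = 50.5556
CV = 50.5556 / 395.3333 = 0.12788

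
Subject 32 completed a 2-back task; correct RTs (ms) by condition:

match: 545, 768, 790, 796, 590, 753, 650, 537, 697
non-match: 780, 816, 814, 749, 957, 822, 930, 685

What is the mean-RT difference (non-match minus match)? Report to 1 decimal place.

138.5 ms

M(match) = 6126/9 = 680.667
M(non-match) = 6553/8 = 819.125
Difference = 819.125 − 680.667 = 138.458 ms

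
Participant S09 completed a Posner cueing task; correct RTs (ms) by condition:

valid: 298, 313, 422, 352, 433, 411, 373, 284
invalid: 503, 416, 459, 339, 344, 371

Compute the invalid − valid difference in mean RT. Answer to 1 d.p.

M(valid) = 2886/8 = 360.750
M(invalid) = 2432/6 = 405.333
Difference = 405.333 − 360.750 = 44.583 ms

44.6 ms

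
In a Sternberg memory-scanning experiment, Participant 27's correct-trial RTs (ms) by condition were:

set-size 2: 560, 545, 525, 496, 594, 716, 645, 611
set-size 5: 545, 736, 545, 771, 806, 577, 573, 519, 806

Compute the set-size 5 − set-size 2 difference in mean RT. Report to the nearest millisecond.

M(set-size 2) = 4692/8 = 586.500
M(set-size 5) = 5878/9 = 653.111
Difference = 653.111 − 586.500 = 66.611 ms

67 ms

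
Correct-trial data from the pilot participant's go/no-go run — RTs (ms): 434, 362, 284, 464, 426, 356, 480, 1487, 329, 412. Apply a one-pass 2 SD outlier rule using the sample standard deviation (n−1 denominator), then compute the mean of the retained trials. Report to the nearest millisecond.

394 ms

n = 10, ΣRT = 5034, M = 503.400
Σ(x−M)² = 1109002.40; s = √(1109002.40/9) = 351.031
Cutoffs: 503.400 ± 2·351.031 → [-198.7, 1205.5]
Outside: 1487 → excluded.
Retained (n=9): Σ = 3547, mean = 3547/9 = 394.111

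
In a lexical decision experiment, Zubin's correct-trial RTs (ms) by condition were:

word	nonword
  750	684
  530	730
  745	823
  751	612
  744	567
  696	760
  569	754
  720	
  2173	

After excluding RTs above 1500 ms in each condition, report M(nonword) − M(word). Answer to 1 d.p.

word: exclude 2173
M(word) = 5505/8 = 688.125
M(nonword) = 4930/7 = 704.286
Difference = 704.286 − 688.125 = 16.161 ms

16.2 ms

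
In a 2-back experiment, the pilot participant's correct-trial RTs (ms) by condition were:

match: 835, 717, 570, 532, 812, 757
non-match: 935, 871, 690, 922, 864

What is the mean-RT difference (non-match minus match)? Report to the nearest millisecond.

M(match) = 4223/6 = 703.833
M(non-match) = 4282/5 = 856.400
Difference = 856.400 − 703.833 = 152.567 ms

153 ms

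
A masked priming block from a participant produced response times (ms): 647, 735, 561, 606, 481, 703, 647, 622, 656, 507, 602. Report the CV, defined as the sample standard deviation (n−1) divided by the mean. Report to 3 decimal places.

0.125

n = 11, Σ = 6767, M = 615.1818
Σ(x−M)² = 58707.636; s = √(58707.636/10) = 76.6209
CV = 76.6209 / 615.1818 = 0.12455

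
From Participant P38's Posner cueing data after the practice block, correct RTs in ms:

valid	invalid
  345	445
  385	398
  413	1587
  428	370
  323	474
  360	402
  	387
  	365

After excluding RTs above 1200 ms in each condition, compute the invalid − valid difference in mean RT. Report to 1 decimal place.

invalid: exclude 1587
M(valid) = 2254/6 = 375.667
M(invalid) = 2841/7 = 405.857
Difference = 405.857 − 375.667 = 30.190 ms

30.2 ms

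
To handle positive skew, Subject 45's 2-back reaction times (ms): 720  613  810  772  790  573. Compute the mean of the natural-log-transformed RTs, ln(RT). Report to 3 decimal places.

ln(RT): 6.5793, 6.4184, 6.6970, 6.6490, 6.6720, 6.3509
Σ ln(RT) = 39.3666
Mean = 39.3666/6 = 6.56109

6.561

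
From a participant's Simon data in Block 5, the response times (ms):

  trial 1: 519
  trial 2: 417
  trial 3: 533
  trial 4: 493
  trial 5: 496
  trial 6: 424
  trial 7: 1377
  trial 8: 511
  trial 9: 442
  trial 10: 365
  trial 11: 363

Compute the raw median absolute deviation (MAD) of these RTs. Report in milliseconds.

51 ms

Sorted: 363, 365, 417, 424, 442, 493, 496, 511, 519, 533, 1377 → median = 493
|x − 493|: 26, 76, 40, 0, 3, 69, 884, 18, 51, 128, 130
Sorted deviations: 0, 3, 18, 26, 40, 51, 69, 76, 128, 130, 884 → MAD = 51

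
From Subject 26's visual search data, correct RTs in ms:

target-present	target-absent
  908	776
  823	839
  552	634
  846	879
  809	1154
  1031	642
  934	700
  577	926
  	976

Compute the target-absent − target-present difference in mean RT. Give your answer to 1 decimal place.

M(target-present) = 6480/8 = 810.000
M(target-absent) = 7526/9 = 836.222
Difference = 836.222 − 810.000 = 26.222 ms

26.2 ms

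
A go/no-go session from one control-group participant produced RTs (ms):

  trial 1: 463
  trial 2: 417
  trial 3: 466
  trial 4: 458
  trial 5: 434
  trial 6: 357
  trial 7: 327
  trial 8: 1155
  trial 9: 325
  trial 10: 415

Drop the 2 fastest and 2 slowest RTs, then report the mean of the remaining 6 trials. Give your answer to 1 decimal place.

Sorted: 325, 327, 357, 415, 417, 434, 458, 463, 466, 1155
Drop lowest 2 (325, 327) and highest 2 (466, 1155)
Remaining (n=6): Σ = 2544, mean = 2544/6 = 424.000

424.0 ms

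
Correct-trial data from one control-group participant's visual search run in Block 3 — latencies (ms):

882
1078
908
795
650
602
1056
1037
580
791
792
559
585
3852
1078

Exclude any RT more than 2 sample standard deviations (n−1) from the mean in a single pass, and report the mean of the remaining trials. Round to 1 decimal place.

n = 15, ΣRT = 15245, M = 1016.333
Σ(x−M)² = 9121943.33; s = √(9121943.33/14) = 807.197
Cutoffs: 1016.333 ± 2·807.197 → [-598.1, 2630.7]
Outside: 3852 → excluded.
Retained (n=14): Σ = 11393, mean = 11393/14 = 813.786

813.8 ms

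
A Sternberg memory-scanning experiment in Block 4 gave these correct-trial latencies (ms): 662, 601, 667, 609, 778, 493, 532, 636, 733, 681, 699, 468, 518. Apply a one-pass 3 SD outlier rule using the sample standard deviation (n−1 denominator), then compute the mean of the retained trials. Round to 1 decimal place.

n = 13, ΣRT = 8077, M = 621.308
Σ(x−M)² = 109764.77; s = √(109764.77/12) = 95.640
Cutoffs: 621.308 ± 3·95.640 → [334.4, 908.2]
No RTs fall outside the cutoffs; all 13 retained. Mean = 8077/13 = 621.308

621.3 ms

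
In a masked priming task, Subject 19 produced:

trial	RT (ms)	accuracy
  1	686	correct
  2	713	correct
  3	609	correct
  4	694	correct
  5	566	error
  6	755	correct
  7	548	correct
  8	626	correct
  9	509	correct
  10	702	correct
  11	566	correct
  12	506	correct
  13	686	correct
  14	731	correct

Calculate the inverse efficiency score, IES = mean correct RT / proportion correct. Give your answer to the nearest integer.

Correct trials (n=13): 686, 713, 609, 694, 755, 548, 626, 509, 702, 566, 506, 686, 731
Mean correct RT = 8331/13 = 640.8462 ms
Proportion correct = 13/14
IES = 640.8462 / (13/14) = 690.142 ms

690 ms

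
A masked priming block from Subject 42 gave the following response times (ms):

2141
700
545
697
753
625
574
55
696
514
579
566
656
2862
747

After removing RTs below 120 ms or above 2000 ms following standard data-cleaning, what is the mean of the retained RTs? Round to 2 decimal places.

637.67 ms

Excluded: 55, 2141, 2862
Retained (n=12): Σ = 7652
Mean = 7652/12 = 637.6667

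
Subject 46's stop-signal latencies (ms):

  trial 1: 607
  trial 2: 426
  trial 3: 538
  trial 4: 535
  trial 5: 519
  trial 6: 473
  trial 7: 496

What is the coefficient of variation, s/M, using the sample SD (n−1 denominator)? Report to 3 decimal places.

0.111

n = 7, Σ = 3594, M = 513.4286
Σ(x−M)² = 19437.714; s = √(19437.714/6) = 56.9177
CV = 56.9177 / 513.4286 = 0.11086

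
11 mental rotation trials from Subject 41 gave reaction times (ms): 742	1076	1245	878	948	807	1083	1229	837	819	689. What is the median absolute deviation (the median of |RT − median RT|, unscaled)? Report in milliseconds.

Sorted: 689, 742, 807, 819, 837, 878, 948, 1076, 1083, 1229, 1245 → median = 878
|x − 878|: 136, 198, 367, 0, 70, 71, 205, 351, 41, 59, 189
Sorted deviations: 0, 41, 59, 70, 71, 136, 189, 198, 205, 351, 367 → MAD = 136

136 ms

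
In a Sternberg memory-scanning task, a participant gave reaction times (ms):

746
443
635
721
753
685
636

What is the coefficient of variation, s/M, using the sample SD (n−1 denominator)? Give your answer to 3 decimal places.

n = 7, Σ = 4619, M = 659.8571
Σ(x−M)² = 68680.857; s = √(68680.857/6) = 106.9898
CV = 106.9898 / 659.8571 = 0.16214

0.162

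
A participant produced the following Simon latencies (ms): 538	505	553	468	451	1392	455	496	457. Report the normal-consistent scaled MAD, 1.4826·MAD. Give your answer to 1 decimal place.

Sorted: 451, 455, 457, 468, 496, 505, 538, 553, 1392 → median = 496
|x − 496| sorted: 0, 9, 28, 39, 41, 42, 45, 57, 896 → MAD = 41
Robust SD ≈ 1.4826 × 41 = 60.787

60.8 ms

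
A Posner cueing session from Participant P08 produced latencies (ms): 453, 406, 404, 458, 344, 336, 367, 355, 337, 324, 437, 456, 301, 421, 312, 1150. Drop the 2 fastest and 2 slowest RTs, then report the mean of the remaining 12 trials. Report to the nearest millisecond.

387 ms

Sorted: 301, 312, 324, 336, 337, 344, 355, 367, 404, 406, 421, 437, 453, 456, 458, 1150
Drop lowest 2 (301, 312) and highest 2 (458, 1150)
Remaining (n=12): Σ = 4640, mean = 4640/12 = 386.667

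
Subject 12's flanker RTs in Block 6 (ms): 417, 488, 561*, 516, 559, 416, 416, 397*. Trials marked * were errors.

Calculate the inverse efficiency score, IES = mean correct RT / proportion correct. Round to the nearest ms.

625 ms

Correct trials (n=6): 417, 488, 516, 559, 416, 416
Mean correct RT = 2812/6 = 468.6667 ms
Proportion correct = 6/8
IES = 468.6667 / (6/8) = 624.889 ms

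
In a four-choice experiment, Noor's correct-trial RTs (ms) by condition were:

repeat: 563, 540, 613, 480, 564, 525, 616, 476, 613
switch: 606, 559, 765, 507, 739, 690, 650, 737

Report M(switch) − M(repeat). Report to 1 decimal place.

M(repeat) = 4990/9 = 554.444
M(switch) = 5253/8 = 656.625
Difference = 656.625 − 554.444 = 102.181 ms

102.2 ms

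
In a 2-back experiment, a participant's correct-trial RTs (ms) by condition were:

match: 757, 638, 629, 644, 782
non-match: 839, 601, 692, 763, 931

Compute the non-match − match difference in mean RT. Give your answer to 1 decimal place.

M(match) = 3450/5 = 690.000
M(non-match) = 3826/5 = 765.200
Difference = 765.200 − 690.000 = 75.200 ms

75.2 ms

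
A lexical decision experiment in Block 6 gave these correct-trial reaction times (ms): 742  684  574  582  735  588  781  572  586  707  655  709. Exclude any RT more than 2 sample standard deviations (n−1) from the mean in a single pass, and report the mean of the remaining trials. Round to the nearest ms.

660 ms

n = 12, ΣRT = 7915, M = 659.583
Σ(x−M)² = 64082.92; s = √(64082.92/11) = 76.326
Cutoffs: 659.583 ± 2·76.326 → [506.9, 812.2]
No RTs fall outside the cutoffs; all 12 retained. Mean = 7915/12 = 659.583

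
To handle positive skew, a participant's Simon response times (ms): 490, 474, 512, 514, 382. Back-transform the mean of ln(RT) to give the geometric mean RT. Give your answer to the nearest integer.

472 ms

ln(RT): 6.1944, 6.1612, 6.2383, 6.2422, 5.9454
Mean ln(RT) = 30.7816/5 = 6.15632
Geometric mean = exp(6.15632) = 471.69 ms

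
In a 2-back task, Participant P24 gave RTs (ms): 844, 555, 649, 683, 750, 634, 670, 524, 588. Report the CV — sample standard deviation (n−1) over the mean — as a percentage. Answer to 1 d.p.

15.1%

n = 9, Σ = 5897, M = 655.2222
Σ(x−M)² = 77881.556; s = √(77881.556/8) = 98.6671
CV = 98.6671 / 655.2222 = 0.15059 = 15.059%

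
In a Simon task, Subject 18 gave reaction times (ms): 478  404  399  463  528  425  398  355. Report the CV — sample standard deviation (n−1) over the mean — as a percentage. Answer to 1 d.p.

n = 8, Σ = 3450, M = 431.2500
Σ(x−M)² = 21295.500; s = √(21295.500/7) = 55.1563
CV = 55.1563 / 431.2500 = 0.12790 = 12.790%

12.8%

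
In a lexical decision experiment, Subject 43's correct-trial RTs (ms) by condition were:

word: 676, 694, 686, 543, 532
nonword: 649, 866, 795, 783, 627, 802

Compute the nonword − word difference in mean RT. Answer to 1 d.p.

M(word) = 3131/5 = 626.200
M(nonword) = 4522/6 = 753.667
Difference = 753.667 − 626.200 = 127.467 ms

127.5 ms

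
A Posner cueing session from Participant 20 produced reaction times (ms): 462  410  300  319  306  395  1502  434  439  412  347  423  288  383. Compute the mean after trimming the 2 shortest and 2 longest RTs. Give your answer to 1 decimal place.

386.8 ms

Sorted: 288, 300, 306, 319, 347, 383, 395, 410, 412, 423, 434, 439, 462, 1502
Drop lowest 2 (288, 300) and highest 2 (462, 1502)
Remaining (n=10): Σ = 3868, mean = 3868/10 = 386.800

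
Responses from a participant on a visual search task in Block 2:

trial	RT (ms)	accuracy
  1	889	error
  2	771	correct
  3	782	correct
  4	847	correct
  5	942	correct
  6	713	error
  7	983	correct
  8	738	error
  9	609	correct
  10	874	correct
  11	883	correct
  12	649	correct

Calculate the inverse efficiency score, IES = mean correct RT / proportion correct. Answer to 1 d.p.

Correct trials (n=9): 771, 782, 847, 942, 983, 609, 874, 883, 649
Mean correct RT = 7340/9 = 815.5556 ms
Proportion correct = 9/12
IES = 815.5556 / (9/12) = 1087.407 ms

1087.4 ms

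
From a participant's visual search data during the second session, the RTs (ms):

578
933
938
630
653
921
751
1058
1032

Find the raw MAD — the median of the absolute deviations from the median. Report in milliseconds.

137 ms

Sorted: 578, 630, 653, 751, 921, 933, 938, 1032, 1058 → median = 921
|x − 921|: 343, 12, 17, 291, 268, 0, 170, 137, 111
Sorted deviations: 0, 12, 17, 111, 137, 170, 268, 291, 343 → MAD = 137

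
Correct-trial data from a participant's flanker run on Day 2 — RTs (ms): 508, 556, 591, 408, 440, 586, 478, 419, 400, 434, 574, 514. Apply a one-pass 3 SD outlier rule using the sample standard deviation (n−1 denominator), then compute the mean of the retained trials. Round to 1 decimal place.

n = 12, ΣRT = 5908, M = 492.333
Σ(x−M)² = 57308.67; s = √(57308.67/11) = 72.179
Cutoffs: 492.333 ± 3·72.179 → [275.8, 708.9]
No RTs fall outside the cutoffs; all 12 retained. Mean = 5908/12 = 492.333

492.3 ms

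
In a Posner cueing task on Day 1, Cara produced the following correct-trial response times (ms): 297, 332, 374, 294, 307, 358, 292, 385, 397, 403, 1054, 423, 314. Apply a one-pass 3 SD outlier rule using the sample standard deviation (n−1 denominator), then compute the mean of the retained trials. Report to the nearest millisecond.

348 ms

n = 13, ΣRT = 5230, M = 402.308
Σ(x−M)² = 485036.77; s = √(485036.77/12) = 201.047
Cutoffs: 402.308 ± 3·201.047 → [-200.8, 1005.4]
Outside: 1054 → excluded.
Retained (n=12): Σ = 4176, mean = 4176/12 = 348.000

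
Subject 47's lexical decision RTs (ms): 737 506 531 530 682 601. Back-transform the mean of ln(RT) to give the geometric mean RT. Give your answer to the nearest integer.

ln(RT): 6.6026, 6.2265, 6.2748, 6.2729, 6.5250, 6.3986
Mean ln(RT) = 38.3004/6 = 6.38340
Geometric mean = exp(6.38340) = 591.94 ms

592 ms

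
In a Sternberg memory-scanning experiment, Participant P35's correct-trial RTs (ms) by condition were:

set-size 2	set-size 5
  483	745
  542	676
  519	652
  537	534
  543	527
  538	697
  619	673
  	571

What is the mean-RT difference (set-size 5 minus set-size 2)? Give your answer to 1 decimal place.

94.2 ms

M(set-size 2) = 3781/7 = 540.143
M(set-size 5) = 5075/8 = 634.375
Difference = 634.375 − 540.143 = 94.232 ms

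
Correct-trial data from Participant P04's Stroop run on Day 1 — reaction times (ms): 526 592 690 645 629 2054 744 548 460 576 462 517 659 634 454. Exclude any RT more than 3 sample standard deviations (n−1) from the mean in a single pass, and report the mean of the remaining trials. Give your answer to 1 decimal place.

581.1 ms

n = 15, ΣRT = 10190, M = 679.333
Σ(x−M)² = 2131717.33; s = √(2131717.33/14) = 390.212
Cutoffs: 679.333 ± 3·390.212 → [-491.3, 1850.0]
Outside: 2054 → excluded.
Retained (n=14): Σ = 8136, mean = 8136/14 = 581.143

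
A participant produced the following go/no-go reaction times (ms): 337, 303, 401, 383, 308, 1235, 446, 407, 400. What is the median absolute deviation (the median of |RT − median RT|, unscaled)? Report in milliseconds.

46 ms

Sorted: 303, 308, 337, 383, 400, 401, 407, 446, 1235 → median = 400
|x − 400|: 63, 97, 1, 17, 92, 835, 46, 7, 0
Sorted deviations: 0, 1, 7, 17, 46, 63, 92, 97, 835 → MAD = 46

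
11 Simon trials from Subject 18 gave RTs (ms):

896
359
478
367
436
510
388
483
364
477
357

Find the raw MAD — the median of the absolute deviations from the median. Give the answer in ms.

69 ms

Sorted: 357, 359, 364, 367, 388, 436, 477, 478, 483, 510, 896 → median = 436
|x − 436|: 460, 77, 42, 69, 0, 74, 48, 47, 72, 41, 79
Sorted deviations: 0, 41, 42, 47, 48, 69, 72, 74, 77, 79, 460 → MAD = 69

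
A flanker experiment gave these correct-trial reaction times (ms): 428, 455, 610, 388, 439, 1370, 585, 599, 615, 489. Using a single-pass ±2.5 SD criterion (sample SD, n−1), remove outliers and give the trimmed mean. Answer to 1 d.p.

n = 10, ΣRT = 5978, M = 597.800
Σ(x−M)² = 727197.60; s = √(727197.60/9) = 284.253
Cutoffs: 597.800 ± 2.5·284.253 → [-112.8, 1308.4]
Outside: 1370 → excluded.
Retained (n=9): Σ = 4608, mean = 4608/9 = 512.000

512.0 ms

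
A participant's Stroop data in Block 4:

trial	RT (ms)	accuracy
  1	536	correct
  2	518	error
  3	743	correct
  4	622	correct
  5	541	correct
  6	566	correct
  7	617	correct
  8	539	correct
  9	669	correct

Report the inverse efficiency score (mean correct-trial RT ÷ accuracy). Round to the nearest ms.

680 ms

Correct trials (n=8): 536, 743, 622, 541, 566, 617, 539, 669
Mean correct RT = 4833/8 = 604.1250 ms
Proportion correct = 8/9
IES = 604.1250 / (8/9) = 679.641 ms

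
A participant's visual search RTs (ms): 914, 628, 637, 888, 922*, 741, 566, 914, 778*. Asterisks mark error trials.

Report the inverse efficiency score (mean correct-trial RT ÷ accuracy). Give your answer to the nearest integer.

Correct trials (n=7): 914, 628, 637, 888, 741, 566, 914
Mean correct RT = 5288/7 = 755.4286 ms
Proportion correct = 7/9
IES = 755.4286 / (7/9) = 971.265 ms

971 ms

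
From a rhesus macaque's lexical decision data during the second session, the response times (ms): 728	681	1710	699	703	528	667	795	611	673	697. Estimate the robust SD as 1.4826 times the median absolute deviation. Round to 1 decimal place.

44.5 ms

Sorted: 528, 611, 667, 673, 681, 697, 699, 703, 728, 795, 1710 → median = 697
|x − 697| sorted: 0, 2, 6, 16, 24, 30, 31, 86, 98, 169, 1013 → MAD = 30
Robust SD ≈ 1.4826 × 30 = 44.478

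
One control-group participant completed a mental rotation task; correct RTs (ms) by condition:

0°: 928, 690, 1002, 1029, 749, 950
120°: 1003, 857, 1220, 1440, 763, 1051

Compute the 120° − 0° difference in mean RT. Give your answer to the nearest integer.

164 ms

M(0°) = 5348/6 = 891.333
M(120°) = 6334/6 = 1055.667
Difference = 1055.667 − 891.333 = 164.333 ms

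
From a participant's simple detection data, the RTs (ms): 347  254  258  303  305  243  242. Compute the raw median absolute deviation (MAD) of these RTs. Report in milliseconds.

16 ms

Sorted: 242, 243, 254, 258, 303, 305, 347 → median = 258
|x − 258|: 89, 4, 0, 45, 47, 15, 16
Sorted deviations: 0, 4, 15, 16, 45, 47, 89 → MAD = 16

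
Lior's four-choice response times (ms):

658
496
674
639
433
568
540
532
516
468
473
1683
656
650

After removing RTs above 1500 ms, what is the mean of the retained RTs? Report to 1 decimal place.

561.8 ms

Excluded: 1683
Retained (n=13): Σ = 7303
Mean = 7303/13 = 561.7692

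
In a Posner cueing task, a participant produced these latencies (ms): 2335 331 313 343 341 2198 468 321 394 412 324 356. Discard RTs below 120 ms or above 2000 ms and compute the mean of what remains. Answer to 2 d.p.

360.30 ms

Excluded: 2198, 2335
Retained (n=10): Σ = 3603
Mean = 3603/10 = 360.3000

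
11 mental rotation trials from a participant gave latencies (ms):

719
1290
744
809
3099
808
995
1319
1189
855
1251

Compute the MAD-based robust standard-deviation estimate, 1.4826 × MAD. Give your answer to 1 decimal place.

372.1 ms

Sorted: 719, 744, 808, 809, 855, 995, 1189, 1251, 1290, 1319, 3099 → median = 995
|x − 995| sorted: 0, 140, 186, 187, 194, 251, 256, 276, 295, 324, 2104 → MAD = 251
Robust SD ≈ 1.4826 × 251 = 372.133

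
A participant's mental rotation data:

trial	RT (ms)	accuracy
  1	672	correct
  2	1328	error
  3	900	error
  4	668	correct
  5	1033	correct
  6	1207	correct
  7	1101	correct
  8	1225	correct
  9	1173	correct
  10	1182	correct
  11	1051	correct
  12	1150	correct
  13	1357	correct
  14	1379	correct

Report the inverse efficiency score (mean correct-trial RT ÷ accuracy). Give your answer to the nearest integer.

1283 ms

Correct trials (n=12): 672, 668, 1033, 1207, 1101, 1225, 1173, 1182, 1051, 1150, 1357, 1379
Mean correct RT = 13198/12 = 1099.8333 ms
Proportion correct = 12/14
IES = 1099.8333 / (12/14) = 1283.139 ms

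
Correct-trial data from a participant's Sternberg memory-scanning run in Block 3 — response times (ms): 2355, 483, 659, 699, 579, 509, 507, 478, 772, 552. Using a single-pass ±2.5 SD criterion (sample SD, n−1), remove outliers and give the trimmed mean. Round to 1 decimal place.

n = 10, ΣRT = 7593, M = 759.300
Σ(x−M)² = 2917374.10; s = √(2917374.10/9) = 569.344
Cutoffs: 759.300 ± 2.5·569.344 → [-664.1, 2182.7]
Outside: 2355 → excluded.
Retained (n=9): Σ = 5238, mean = 5238/9 = 582.000

582.0 ms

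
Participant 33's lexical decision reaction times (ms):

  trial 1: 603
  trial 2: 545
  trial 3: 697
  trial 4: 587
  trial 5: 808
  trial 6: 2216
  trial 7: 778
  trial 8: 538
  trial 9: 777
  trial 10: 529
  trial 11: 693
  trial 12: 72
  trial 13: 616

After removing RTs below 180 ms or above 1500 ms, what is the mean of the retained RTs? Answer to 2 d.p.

651.91 ms

Excluded: 72, 2216
Retained (n=11): Σ = 7171
Mean = 7171/11 = 651.9091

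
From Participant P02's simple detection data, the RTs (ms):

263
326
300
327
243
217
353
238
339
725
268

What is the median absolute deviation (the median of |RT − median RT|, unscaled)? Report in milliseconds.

Sorted: 217, 238, 243, 263, 268, 300, 326, 327, 339, 353, 725 → median = 300
|x − 300|: 37, 26, 0, 27, 57, 83, 53, 62, 39, 425, 32
Sorted deviations: 0, 26, 27, 32, 37, 39, 53, 57, 62, 83, 425 → MAD = 39

39 ms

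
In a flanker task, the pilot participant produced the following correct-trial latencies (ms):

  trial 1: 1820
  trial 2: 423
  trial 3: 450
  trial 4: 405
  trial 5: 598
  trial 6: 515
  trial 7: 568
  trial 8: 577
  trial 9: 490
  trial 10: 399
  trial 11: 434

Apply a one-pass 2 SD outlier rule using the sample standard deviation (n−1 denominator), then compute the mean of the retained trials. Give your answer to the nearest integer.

n = 11, ΣRT = 6679, M = 607.182
Σ(x−M)² = 1668525.64; s = √(1668525.64/10) = 408.476
Cutoffs: 607.182 ± 2·408.476 → [-209.8, 1424.1]
Outside: 1820 → excluded.
Retained (n=10): Σ = 4859, mean = 4859/10 = 485.900

486 ms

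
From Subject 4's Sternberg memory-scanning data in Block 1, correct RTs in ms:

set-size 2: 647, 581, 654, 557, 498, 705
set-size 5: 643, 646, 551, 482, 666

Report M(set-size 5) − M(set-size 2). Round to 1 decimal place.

-9.4 ms

M(set-size 2) = 3642/6 = 607.000
M(set-size 5) = 2988/5 = 597.600
Difference = 597.600 − 607.000 = -9.400 ms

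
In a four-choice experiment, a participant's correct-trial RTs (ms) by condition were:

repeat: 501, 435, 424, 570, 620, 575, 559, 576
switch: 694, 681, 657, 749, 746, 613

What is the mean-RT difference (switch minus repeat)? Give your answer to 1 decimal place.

M(repeat) = 4260/8 = 532.500
M(switch) = 4140/6 = 690.000
Difference = 690.000 − 532.500 = 157.500 ms

157.5 ms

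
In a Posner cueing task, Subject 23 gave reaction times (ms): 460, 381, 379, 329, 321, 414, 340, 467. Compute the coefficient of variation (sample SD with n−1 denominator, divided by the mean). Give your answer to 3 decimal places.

0.147

n = 8, Σ = 3091, M = 386.3750
Σ(x−M)² = 22483.875; s = √(22483.875/7) = 56.6744
CV = 56.6744 / 386.3750 = 0.14668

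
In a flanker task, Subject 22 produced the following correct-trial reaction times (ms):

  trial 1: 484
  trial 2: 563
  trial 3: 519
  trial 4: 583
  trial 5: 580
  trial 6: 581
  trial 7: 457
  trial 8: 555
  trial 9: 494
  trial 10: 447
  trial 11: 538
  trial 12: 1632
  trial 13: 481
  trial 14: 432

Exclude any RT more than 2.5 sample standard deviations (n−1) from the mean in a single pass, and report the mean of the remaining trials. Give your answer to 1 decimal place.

516.5 ms

n = 14, ΣRT = 8346, M = 596.143
Σ(x−M)² = 1190599.71; s = √(1190599.71/13) = 302.629
Cutoffs: 596.143 ± 2.5·302.629 → [-160.4, 1352.7]
Outside: 1632 → excluded.
Retained (n=13): Σ = 6714, mean = 6714/13 = 516.462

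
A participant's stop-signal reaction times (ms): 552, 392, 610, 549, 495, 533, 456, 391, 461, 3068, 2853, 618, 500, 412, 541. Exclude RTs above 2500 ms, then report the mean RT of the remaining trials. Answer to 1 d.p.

500.8 ms

Excluded: 2853, 3068
Retained (n=13): Σ = 6510
Mean = 6510/13 = 500.7692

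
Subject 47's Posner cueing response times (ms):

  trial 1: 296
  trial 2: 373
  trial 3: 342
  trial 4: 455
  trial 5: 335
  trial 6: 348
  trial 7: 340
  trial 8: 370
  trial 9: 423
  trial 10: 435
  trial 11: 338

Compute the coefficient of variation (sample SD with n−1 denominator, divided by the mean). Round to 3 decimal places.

n = 11, Σ = 4055, M = 368.6364
Σ(x−M)² = 24140.545; s = √(24140.545/10) = 49.1330
CV = 49.1330 / 368.6364 = 0.13328

0.133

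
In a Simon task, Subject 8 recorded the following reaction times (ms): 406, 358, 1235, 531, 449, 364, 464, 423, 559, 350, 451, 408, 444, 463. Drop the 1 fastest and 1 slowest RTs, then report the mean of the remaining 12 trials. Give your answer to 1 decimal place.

Sorted: 350, 358, 364, 406, 408, 423, 444, 449, 451, 463, 464, 531, 559, 1235
Drop lowest 1 (350) and highest 1 (1235)
Remaining (n=12): Σ = 5320, mean = 5320/12 = 443.333

443.3 ms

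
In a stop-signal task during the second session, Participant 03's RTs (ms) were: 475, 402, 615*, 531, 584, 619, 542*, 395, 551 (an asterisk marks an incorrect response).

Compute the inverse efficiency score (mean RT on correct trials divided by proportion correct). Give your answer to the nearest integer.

653 ms

Correct trials (n=7): 475, 402, 531, 584, 619, 395, 551
Mean correct RT = 3557/7 = 508.1429 ms
Proportion correct = 7/9
IES = 508.1429 / (7/9) = 653.327 ms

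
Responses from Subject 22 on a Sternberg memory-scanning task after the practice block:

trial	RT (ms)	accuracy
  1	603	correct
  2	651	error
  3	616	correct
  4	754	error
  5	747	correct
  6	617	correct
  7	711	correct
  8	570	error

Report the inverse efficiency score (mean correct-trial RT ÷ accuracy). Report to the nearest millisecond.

Correct trials (n=5): 603, 616, 747, 617, 711
Mean correct RT = 3294/5 = 658.8000 ms
Proportion correct = 5/8
IES = 658.8000 / (5/8) = 1054.080 ms

1054 ms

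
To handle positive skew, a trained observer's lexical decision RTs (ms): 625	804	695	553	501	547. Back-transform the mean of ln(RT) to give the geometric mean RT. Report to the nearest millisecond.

613 ms

ln(RT): 6.4378, 6.6896, 6.5439, 6.3154, 6.2166, 6.3044
Mean ln(RT) = 38.5077/6 = 6.41795
Geometric mean = exp(6.41795) = 612.74 ms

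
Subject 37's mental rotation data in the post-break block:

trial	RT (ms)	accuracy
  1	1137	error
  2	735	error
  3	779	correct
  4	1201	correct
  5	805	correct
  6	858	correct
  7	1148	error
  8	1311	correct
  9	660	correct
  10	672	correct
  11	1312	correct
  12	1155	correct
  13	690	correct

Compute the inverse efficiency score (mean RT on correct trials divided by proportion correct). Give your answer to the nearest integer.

1228 ms

Correct trials (n=10): 779, 1201, 805, 858, 1311, 660, 672, 1312, 1155, 690
Mean correct RT = 9443/10 = 944.3000 ms
Proportion correct = 10/13
IES = 944.3000 / (10/13) = 1227.590 ms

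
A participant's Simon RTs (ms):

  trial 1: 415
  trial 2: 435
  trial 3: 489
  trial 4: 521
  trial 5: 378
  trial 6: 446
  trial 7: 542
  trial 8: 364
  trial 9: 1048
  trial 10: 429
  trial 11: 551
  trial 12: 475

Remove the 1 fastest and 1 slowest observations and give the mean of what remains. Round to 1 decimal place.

Sorted: 364, 378, 415, 429, 435, 446, 475, 489, 521, 542, 551, 1048
Drop lowest 1 (364) and highest 1 (1048)
Remaining (n=10): Σ = 4681, mean = 4681/10 = 468.100

468.1 ms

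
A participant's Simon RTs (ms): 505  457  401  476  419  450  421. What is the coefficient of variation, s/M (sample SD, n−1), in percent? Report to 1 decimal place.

8.1%

n = 7, Σ = 3129, M = 447.0000
Σ(x−M)² = 7890.000; s = √(7890.000/6) = 36.2629
CV = 36.2629 / 447.0000 = 0.08113 = 8.113%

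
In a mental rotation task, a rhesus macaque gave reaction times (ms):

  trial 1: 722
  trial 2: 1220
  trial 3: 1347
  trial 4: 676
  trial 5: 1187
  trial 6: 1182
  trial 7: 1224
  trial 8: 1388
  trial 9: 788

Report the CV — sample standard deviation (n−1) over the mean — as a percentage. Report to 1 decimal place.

n = 9, Σ = 9734, M = 1081.5556
Σ(x−M)² = 604964.222; s = √(604964.222/8) = 274.9919
CV = 274.9919 / 1081.5556 = 0.25426 = 25.426%

25.4%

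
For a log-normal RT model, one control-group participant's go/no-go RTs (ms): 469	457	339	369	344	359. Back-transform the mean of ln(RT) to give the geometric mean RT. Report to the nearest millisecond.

386 ms

ln(RT): 6.1506, 6.1247, 5.8260, 5.9108, 5.8406, 5.8833
Mean ln(RT) = 35.7360/6 = 5.95601
Geometric mean = exp(5.95601) = 386.07 ms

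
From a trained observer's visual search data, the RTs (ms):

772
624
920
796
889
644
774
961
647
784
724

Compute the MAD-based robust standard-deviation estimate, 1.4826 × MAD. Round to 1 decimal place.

Sorted: 624, 644, 647, 724, 772, 774, 784, 796, 889, 920, 961 → median = 774
|x − 774| sorted: 0, 2, 10, 22, 50, 115, 127, 130, 146, 150, 187 → MAD = 115
Robust SD ≈ 1.4826 × 115 = 170.499

170.5 ms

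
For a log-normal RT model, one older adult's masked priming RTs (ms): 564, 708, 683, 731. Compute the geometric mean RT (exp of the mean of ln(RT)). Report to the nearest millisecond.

668 ms

ln(RT): 6.3351, 6.5624, 6.5265, 6.5944
Mean ln(RT) = 26.0184/4 = 6.50460
Geometric mean = exp(6.50460) = 668.21 ms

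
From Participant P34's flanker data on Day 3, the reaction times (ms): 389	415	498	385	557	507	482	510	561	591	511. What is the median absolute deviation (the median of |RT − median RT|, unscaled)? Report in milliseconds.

Sorted: 385, 389, 415, 482, 498, 507, 510, 511, 557, 561, 591 → median = 507
|x − 507|: 118, 92, 9, 122, 50, 0, 25, 3, 54, 84, 4
Sorted deviations: 0, 3, 4, 9, 25, 50, 54, 84, 92, 118, 122 → MAD = 50

50 ms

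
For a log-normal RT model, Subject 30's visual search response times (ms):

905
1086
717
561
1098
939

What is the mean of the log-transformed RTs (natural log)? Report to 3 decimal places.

ln(RT): 6.8079, 6.9903, 6.5751, 6.3297, 7.0012, 6.8448
Σ ln(RT) = 40.5490
Mean = 40.5490/6 = 6.75817

6.758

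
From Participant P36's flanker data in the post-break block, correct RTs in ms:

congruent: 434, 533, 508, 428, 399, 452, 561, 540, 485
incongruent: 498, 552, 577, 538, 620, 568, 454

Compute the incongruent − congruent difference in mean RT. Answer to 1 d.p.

61.6 ms

M(congruent) = 4340/9 = 482.222
M(incongruent) = 3807/7 = 543.857
Difference = 543.857 − 482.222 = 61.635 ms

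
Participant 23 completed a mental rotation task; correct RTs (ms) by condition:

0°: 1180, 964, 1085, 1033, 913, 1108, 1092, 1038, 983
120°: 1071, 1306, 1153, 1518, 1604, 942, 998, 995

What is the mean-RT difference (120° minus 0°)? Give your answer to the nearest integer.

M(0°) = 9396/9 = 1044.000
M(120°) = 9587/8 = 1198.375
Difference = 1198.375 − 1044.000 = 154.375 ms

154 ms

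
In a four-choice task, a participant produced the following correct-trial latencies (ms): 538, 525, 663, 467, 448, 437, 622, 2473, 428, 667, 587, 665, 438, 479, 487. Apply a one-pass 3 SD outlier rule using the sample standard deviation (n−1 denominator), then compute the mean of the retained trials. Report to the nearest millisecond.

n = 15, ΣRT = 9924, M = 661.600
Σ(x−M)² = 3624615.60; s = √(3624615.60/14) = 508.823
Cutoffs: 661.600 ± 3·508.823 → [-864.9, 2188.1]
Outside: 2473 → excluded.
Retained (n=14): Σ = 7451, mean = 7451/14 = 532.214

532 ms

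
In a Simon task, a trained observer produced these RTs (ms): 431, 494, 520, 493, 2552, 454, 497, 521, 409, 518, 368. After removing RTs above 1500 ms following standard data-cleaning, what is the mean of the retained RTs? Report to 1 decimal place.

470.5 ms

Excluded: 2552
Retained (n=10): Σ = 4705
Mean = 4705/10 = 470.5000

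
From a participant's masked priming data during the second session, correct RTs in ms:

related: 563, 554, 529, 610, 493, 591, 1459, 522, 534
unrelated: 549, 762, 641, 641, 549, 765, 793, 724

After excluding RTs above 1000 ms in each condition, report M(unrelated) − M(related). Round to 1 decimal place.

related: exclude 1459
M(related) = 4396/8 = 549.500
M(unrelated) = 5424/8 = 678.000
Difference = 678.000 − 549.500 = 128.500 ms

128.5 ms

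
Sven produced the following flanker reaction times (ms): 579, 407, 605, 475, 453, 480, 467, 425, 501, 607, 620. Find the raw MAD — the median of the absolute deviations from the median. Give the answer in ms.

Sorted: 407, 425, 453, 467, 475, 480, 501, 579, 605, 607, 620 → median = 480
|x − 480|: 99, 73, 125, 5, 27, 0, 13, 55, 21, 127, 140
Sorted deviations: 0, 5, 13, 21, 27, 55, 73, 99, 125, 127, 140 → MAD = 55

55 ms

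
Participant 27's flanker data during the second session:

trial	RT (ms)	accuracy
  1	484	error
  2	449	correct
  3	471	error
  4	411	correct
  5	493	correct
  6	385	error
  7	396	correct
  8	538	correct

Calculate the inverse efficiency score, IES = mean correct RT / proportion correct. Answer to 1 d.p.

731.8 ms

Correct trials (n=5): 449, 411, 493, 396, 538
Mean correct RT = 2287/5 = 457.4000 ms
Proportion correct = 5/8
IES = 457.4000 / (5/8) = 731.840 ms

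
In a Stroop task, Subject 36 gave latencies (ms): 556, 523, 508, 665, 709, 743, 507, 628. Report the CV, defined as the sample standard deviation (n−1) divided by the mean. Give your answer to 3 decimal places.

0.156

n = 8, Σ = 4839, M = 604.8750
Σ(x−M)² = 62126.875; s = √(62126.875/7) = 94.2086
CV = 94.2086 / 604.8750 = 0.15575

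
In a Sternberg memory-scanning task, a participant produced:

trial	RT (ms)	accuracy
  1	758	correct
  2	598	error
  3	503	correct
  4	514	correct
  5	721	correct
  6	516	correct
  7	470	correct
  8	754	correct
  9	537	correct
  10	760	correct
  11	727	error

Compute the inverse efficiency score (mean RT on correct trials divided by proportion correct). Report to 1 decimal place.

Correct trials (n=9): 758, 503, 514, 721, 516, 470, 754, 537, 760
Mean correct RT = 5533/9 = 614.7778 ms
Proportion correct = 9/11
IES = 614.7778 / (9/11) = 751.395 ms

751.4 ms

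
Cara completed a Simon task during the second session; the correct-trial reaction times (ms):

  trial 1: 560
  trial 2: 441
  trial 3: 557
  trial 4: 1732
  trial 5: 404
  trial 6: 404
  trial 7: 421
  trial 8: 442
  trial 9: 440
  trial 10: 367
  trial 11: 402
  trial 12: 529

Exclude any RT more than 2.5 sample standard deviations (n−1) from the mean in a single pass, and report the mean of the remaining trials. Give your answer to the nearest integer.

452 ms

n = 12, ΣRT = 6699, M = 558.250
Σ(x−M)² = 1547208.25; s = √(1547208.25/11) = 375.040
Cutoffs: 558.250 ± 2.5·375.040 → [-379.4, 1495.9]
Outside: 1732 → excluded.
Retained (n=11): Σ = 4967, mean = 4967/11 = 451.545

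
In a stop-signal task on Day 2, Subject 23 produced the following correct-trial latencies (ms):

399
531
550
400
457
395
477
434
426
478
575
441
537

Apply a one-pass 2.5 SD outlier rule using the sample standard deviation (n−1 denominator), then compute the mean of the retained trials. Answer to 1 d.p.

469.2 ms

n = 13, ΣRT = 6100, M = 469.231
Σ(x−M)² = 45548.31; s = √(45548.31/12) = 61.609
Cutoffs: 469.231 ± 2.5·61.609 → [315.2, 623.3]
No RTs fall outside the cutoffs; all 13 retained. Mean = 6100/13 = 469.231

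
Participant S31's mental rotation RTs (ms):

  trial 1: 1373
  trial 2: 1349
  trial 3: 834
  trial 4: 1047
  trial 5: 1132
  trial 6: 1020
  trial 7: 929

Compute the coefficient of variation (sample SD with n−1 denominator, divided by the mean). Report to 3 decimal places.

n = 7, Σ = 7684, M = 1097.7143
Σ(x−M)² = 246723.429; s = √(246723.429/6) = 202.7821
CV = 202.7821 / 1097.7143 = 0.18473

0.185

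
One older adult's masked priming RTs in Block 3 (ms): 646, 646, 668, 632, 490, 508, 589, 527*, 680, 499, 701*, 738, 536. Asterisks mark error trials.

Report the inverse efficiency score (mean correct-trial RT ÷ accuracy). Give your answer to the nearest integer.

Correct trials (n=11): 646, 646, 668, 632, 490, 508, 589, 680, 499, 738, 536
Mean correct RT = 6632/11 = 602.9091 ms
Proportion correct = 11/13
IES = 602.9091 / (11/13) = 712.529 ms

713 ms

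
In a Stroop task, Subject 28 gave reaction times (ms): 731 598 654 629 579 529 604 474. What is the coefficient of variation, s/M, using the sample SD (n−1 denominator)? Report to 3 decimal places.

0.130

n = 8, Σ = 4798, M = 599.7500
Σ(x−M)² = 42295.500; s = √(42295.500/7) = 77.7317
CV = 77.7317 / 599.7500 = 0.12961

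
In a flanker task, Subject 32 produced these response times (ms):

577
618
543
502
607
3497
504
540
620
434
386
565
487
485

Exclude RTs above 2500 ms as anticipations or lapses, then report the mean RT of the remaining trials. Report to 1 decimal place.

528.3 ms

Excluded: 3497
Retained (n=13): Σ = 6868
Mean = 6868/13 = 528.3077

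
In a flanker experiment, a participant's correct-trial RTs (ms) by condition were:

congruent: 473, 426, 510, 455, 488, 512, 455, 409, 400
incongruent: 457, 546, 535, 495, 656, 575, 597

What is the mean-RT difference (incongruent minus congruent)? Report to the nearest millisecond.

M(congruent) = 4128/9 = 458.667
M(incongruent) = 3861/7 = 551.571
Difference = 551.571 − 458.667 = 92.905 ms

93 ms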